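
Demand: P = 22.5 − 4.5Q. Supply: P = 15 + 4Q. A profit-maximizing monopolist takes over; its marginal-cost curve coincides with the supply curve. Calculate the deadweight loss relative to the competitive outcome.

0.40

Competitive equilibrium: 22.5 − 4.5Q = 15 + 4Q → Q* = 0.8824, P* = 18.5294.
Marginal revenue: MR = 22.5 − 9Q. Set MR = MC: 22.5 − 9Q = 15 + 4Q → Q_m = 0.5769.
Price P_m = 22.5 − 4.5·0.5769 = 19.904; MC(Q_m) = 15 + 4·0.5769 = 17.3076.
Competitive Q* = 0.8824, so ΔQ = 0.3055; wedge = 19.904 − 17.3076 = 2.5964.
Welfare loss = ½ × 0.3055 × 2.5964 = 0.40.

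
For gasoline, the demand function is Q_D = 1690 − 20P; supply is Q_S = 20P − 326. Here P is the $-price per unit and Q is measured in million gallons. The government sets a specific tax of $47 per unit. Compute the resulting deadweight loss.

In inverse form: demand P = 84.5 − 0.05Q, supply P = 16.3 + 0.05Q.
Competitive equilibrium: 84.5 − 0.05Q = 16.3 + 0.05Q → Q* = 682, P* = 50.4.
With the tax, the buyer price exceeds the seller price by 47: (84.5 − 0.05Q) − (16.3 + 0.05Q) = 47 → Q' = 212.
ΔQ = 682 − 212 = 470; the wedge equals the tax, 47.
Welfare loss = ½ × 470 × 47 = $11045 million.

$11045 million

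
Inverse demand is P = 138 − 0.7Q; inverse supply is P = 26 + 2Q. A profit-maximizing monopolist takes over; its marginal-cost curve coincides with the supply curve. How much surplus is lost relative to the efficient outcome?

98.46

Competitive equilibrium: 138 − 0.7Q = 26 + 2Q → Q* = 41.4815, P* = 108.963.
Marginal revenue: MR = 138 − 1.4Q. Set MR = MC: 138 − 1.4Q = 26 + 2Q → Q_m = 32.9412.
Price P_m = 138 − 0.7·32.9412 = 114.9412; MC(Q_m) = 26 + 2·32.9412 = 91.8824.
Competitive Q* = 41.4815, so ΔQ = 8.5403; wedge = 114.9412 − 91.8824 = 23.0588.
The triangle = ½ × 8.5403 × 23.0588 = 98.46.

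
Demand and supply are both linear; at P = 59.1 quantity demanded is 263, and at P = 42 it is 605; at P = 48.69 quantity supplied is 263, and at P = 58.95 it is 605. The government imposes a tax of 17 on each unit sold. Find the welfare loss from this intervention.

1806.25

Demand slope = (42 − 59.1)/(605 − 263) = −0.05, so P = 72.25 − 0.05Q.
Supply slope = (58.95 − 48.69)/(605 − 263) = 0.03, so P = 40.8 + 0.03Q.
Competitive equilibrium: 72.25 − 0.05Q = 40.8 + 0.03Q → Q* = 393.125, P* = 52.5938.
With the tax, the buyer price exceeds the seller price by 17: (72.25 − 0.05Q) − (40.8 + 0.03Q) = 17 → Q' = 180.625.
ΔQ = 393.125 − 180.625 = 212.5; the wedge equals the tax, 17.
Welfare loss = ½ × 212.5 × 17 = 1806.25.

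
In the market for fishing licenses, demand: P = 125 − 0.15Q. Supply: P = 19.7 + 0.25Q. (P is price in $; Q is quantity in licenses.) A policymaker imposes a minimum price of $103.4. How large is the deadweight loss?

Competitive equilibrium: 125 − 0.15Q = 19.7 + 0.25Q → Q* = 263.25, P* = 85.5125.
At the floor P = 103.4, quantity demanded = (125 − 103.4)/0.15 = 144.
Sellers' marginal cost at Q' = 144: 19.7 + 0.25·144 = 55.7.
ΔQ = 263.25 − 144 = 119.25; wedge = 103.4 − 55.7 = 47.7.
Welfare loss = ½ × 119.25 × 47.7 = $2844.11.

$2844.11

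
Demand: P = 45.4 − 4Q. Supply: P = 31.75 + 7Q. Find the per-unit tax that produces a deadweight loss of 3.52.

Competitive equilibrium: 45.4 − 4Q = 31.75 + 7Q → Q* = 1.2409, P* = 40.4364.
A tax t gives ΔQ = t/11 and wedge t, so DWL = t²/22.
t²/22 = 3.52 → t² = 77.44 → t = 8.8.

8.8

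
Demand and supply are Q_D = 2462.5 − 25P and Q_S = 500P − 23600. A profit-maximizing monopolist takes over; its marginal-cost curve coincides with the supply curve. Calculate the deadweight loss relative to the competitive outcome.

In inverse form: demand P = 98.5 − 0.04Q, supply P = 47.2 + 0.002Q.
Competitive equilibrium: 98.5 − 0.04Q = 47.2 + 0.002Q → Q* = 1221.4286, P* = 49.6429.
Marginal revenue: MR = 98.5 − 0.08Q. Set MR = MC: 98.5 − 0.08Q = 47.2 + 0.002Q → Q_m = 625.6098.
Price P_m = 98.5 − 0.04·625.6098 = 73.4756; MC(Q_m) = 47.2 + 0.002·625.6098 = 48.4512.
Competitive Q* = 1221.4286, so ΔQ = 595.8188; wedge = 73.4756 − 48.4512 = 25.0244.
DWL = ½ × 595.8188 × 25.0244 = 7455.

7455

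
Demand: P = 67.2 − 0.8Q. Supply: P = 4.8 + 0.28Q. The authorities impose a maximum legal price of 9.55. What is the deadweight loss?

899.50

Competitive equilibrium: 67.2 − 0.8Q = 4.8 + 0.28Q → Q* = 57.7778, P* = 20.9778.
At the ceiling P = 9.55, quantity supplied = (9.55 − 4.8)/0.28 = 16.9643.
Willingness to pay at Q' = 16.9643: 67.2 − 0.8·16.9643 = 53.6286.
ΔQ = 57.7778 − 16.9643 = 40.8135; wedge = 53.6286 − 9.55 = 44.0786.
Deadweight loss = ½ × 40.8135 × 44.0786 = 899.50.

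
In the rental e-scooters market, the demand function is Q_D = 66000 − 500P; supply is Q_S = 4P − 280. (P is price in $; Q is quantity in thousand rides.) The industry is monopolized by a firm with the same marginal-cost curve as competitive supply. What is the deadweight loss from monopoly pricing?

$0.47 thousand

In inverse form: demand P = 132 − 0.002Q, supply P = 70 + 0.25Q.
Competitive equilibrium: 132 − 0.002Q = 70 + 0.25Q → Q* = 246.0317, P* = 131.5079.
Marginal revenue: MR = 132 − 0.004Q. Set MR = MC: 132 − 0.004Q = 70 + 0.25Q → Q_m = 244.0945.
Price P_m = 132 − 0.002·244.0945 = 131.5118; MC(Q_m) = 70 + 0.25·244.0945 = 131.0236.
Competitive Q* = 246.0317, so ΔQ = 1.9372; wedge = 131.5118 − 131.0236 = 0.4882.
Deadweight loss = ½ × 1.9372 × 0.4882 = $0.47 thousand.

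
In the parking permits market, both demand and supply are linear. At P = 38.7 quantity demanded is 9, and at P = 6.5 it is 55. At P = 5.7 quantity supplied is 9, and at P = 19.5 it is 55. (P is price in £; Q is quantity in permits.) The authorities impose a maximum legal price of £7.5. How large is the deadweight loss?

Demand slope = (6.5 − 38.7)/(55 − 9) = −0.7, so P = 45 − 0.7Q.
Supply slope = (19.5 − 5.7)/(55 − 9) = 0.3, so P = 3 + 0.3Q.
Competitive equilibrium: 45 − 0.7Q = 3 + 0.3Q → Q* = 42, P* = 15.6.
At the ceiling P = 7.5, quantity supplied = (7.5 − 3)/0.3 = 15.
Willingness to pay at Q' = 15: 45 − 0.7·15 = 34.5.
ΔQ = 42 − 15 = 27; wedge = 34.5 − 7.5 = 27.
Welfare loss = ½ × 27 × 27 = £364.50.

£364.50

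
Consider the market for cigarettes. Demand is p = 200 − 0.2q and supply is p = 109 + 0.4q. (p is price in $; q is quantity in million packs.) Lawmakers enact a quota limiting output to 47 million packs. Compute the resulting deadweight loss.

Competitive equilibrium: 200 − 0.2q = 109 + 0.4q → q* = 151.6667, p* = 169.6667.
At q = 47: demand price = 200 − 0.2·47 = 190.6; supply price = 109 + 0.4·47 = 127.8.
Δq = 151.6667 − 47 = 104.6667; wedge = 190.6 − 127.8 = 62.8.
DWL = ½ × 104.6667 × 62.8 = $3286.53 million.

$3286.53 million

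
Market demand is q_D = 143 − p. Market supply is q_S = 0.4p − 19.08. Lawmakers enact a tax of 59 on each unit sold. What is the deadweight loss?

In inverse form: demand p = 143 − q, supply p = 47.7 + 2.5q.
Competitive equilibrium: 143 − q = 47.7 + 2.5q → q* = 27.2286, p* = 115.7714.
With the tax, the buyer price exceeds the seller price by 59: (143 − q) − (47.7 + 2.5q) = 59 → q' = 10.3714.
Δq = 27.2286 − 10.3714 = 16.8572; the wedge equals the tax, 59.
Welfare loss = ½ × 16.8572 × 59 = 497.29.

497.29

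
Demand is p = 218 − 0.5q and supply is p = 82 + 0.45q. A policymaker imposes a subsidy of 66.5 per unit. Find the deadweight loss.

Competitive equilibrium: 218 − 0.5q = 82 + 0.45q → q* = 143.1579, p* = 146.4211.
The subsidy lowers effective supply by 66.5: p = 15.5 + 0.45q.
New quantity: 218 − 0.5q = 15.5 + 0.45q → q' = 213.1579.
Overproduction Δq = 213.1579 − 143.1579 = 70; wedge = subsidy = 66.5.
The triangle = ½ × 70 × 66.5 = 2327.50.

2327.50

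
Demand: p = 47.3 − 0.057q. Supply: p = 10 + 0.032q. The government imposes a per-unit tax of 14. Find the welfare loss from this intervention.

1101.12

Competitive equilibrium: 47.3 − 0.057q = 10 + 0.032q → q* = 419.1011, p* = 23.4112.
With the tax, the buyer price exceeds the seller price by 14: (47.3 − 0.057q) − (10 + 0.032q) = 14 → q' = 261.7978.
Δq = 419.1011 − 261.7978 = 157.3033; the wedge equals the tax, 14.
Welfare loss = ½ × 157.3033 × 14 = 1101.12.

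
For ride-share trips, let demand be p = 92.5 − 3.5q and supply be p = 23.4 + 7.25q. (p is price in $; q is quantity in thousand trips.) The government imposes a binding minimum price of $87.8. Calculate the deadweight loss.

Competitive equilibrium: 92.5 − 3.5q = 23.4 + 7.25q → q* = 6.42791, p* = 70.00233.
At the floor p = 87.8, quantity demanded = (92.5 − 87.8)/3.5 = 1.34286.
Sellers' marginal cost at q' = 1.34286: 23.4 + 7.25·1.34286 = 33.13574.
Δq = 6.42791 − 1.34286 = 5.08505; wedge = 87.8 − 33.13574 = 54.66426.
Welfare loss = ½ × 5.08505 × 54.66426 = $138.99 thousand.

$138.99 thousand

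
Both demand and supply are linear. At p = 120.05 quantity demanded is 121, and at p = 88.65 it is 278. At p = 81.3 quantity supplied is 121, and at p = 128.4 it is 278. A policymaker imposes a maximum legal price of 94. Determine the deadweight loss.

309.17

Demand slope = (88.65 − 120.05)/(278 − 121) = −0.2, so p = 144.25 − 0.2q.
Supply slope = (128.4 − 81.3)/(278 − 121) = 0.3, so p = 45 + 0.3q.
Competitive equilibrium: 144.25 − 0.2q = 45 + 0.3q → q* = 198.5, p* = 104.55.
At the ceiling p = 94, quantity supplied = (94 − 45)/0.3 = 163.3333.
Willingness to pay at q' = 163.3333: 144.25 − 0.2·163.3333 = 111.5833.
Δq = 198.5 − 163.3333 = 35.1667; wedge = 111.5833 − 94 = 17.5833.
Welfare loss = ½ × 35.1667 × 17.5833 = 309.17.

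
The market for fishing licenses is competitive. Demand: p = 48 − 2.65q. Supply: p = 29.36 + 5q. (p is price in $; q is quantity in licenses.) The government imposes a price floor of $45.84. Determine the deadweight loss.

Competitive equilibrium: 48 − 2.65q = 29.36 + 5q → q* = 2.4366, p* = 41.543.
At the floor p = 45.84, quantity demanded = (48 − 45.84)/2.65 = 0.8151.
Sellers' marginal cost at q' = 0.8151: 29.36 + 5·0.8151 = 33.4355.
Δq = 2.4366 − 0.8151 = 1.6215; wedge = 45.84 − 33.4355 = 12.4045.
DWL = ½ × 1.6215 × 12.4045 = $10.06.

$10.06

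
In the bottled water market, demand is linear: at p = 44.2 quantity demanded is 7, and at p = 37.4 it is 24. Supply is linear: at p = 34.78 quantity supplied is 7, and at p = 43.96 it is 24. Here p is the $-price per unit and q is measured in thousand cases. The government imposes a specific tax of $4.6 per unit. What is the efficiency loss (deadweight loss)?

$11.26 thousand

Demand slope = (37.4 − 44.2)/(24 − 7) = −0.4, so p = 47 − 0.4q.
Supply slope = (43.96 − 34.78)/(24 − 7) = 0.54, so p = 31 + 0.54q.
Competitive equilibrium: 47 − 0.4q = 31 + 0.54q → q* = 17.0213, p* = 40.1915.
With the tax, the buyer price exceeds the seller price by 4.6: (47 − 0.4q) − (31 + 0.54q) = 4.6 → q' = 12.1277.
Δq = 17.0213 − 12.1277 = 4.8936; the wedge equals the tax, 4.6.
Deadweight loss = ½ × 4.8936 × 4.6 = $11.26 thousand.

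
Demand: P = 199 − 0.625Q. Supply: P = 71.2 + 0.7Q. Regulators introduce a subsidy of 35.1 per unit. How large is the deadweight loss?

464.91

Competitive equilibrium: 199 − 0.625Q = 71.2 + 0.7Q → Q* = 96.4528, P* = 138.717.
The subsidy lowers effective supply by 35.1: P = 36.1 + 0.7Q.
New quantity: 199 − 0.625Q = 36.1 + 0.7Q → Q' = 122.9434.
Overproduction ΔQ = 122.9434 − 96.4528 = 26.4906; wedge = subsidy = 35.1.
The triangle = ½ × 26.4906 × 35.1 = 464.91.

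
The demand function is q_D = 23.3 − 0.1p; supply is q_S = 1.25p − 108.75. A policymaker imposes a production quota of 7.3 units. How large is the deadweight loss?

In inverse form: demand p = 233 − 10q, supply p = 87 + 0.8q.
Competitive equilibrium: 233 − 10q = 87 + 0.8q → q* = 13.5185, p* = 97.8148.
At q = 7.3: demand price = 233 − 10·7.3 = 160; supply price = 87 + 0.8·7.3 = 92.84.
Δq = 13.5185 − 7.3 = 6.2185; wedge = 160 − 92.84 = 67.16.
The triangle = ½ × 6.2185 × 67.16 = 208.82.

208.82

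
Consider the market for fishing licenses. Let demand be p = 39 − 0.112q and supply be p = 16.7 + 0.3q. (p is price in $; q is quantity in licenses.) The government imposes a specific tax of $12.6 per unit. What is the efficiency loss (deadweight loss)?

Competitive equilibrium: 39 − 0.112q = 16.7 + 0.3q → q* = 54.1262, p* = 32.9379.
With the tax, the buyer price exceeds the seller price by 12.6: (39 − 0.112q) − (16.7 + 0.3q) = 12.6 → q' = 23.5437.
Δq = 54.1262 − 23.5437 = 30.5825; the wedge equals the tax, 12.6.
The triangle = ½ × 30.5825 × 12.6 = $192.67.

$192.67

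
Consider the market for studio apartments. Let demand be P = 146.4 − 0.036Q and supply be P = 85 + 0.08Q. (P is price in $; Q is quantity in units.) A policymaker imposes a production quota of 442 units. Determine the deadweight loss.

Competitive equilibrium: 146.4 − 0.036Q = 85 + 0.08Q → Q* = 529.3103, P* = 127.3448.
At Q = 442: demand price = 146.4 − 0.036·442 = 130.488; supply price = 85 + 0.08·442 = 120.36.
ΔQ = 529.3103 − 442 = 87.3103; wedge = 130.488 − 120.36 = 10.128.
Deadweight loss = ½ × 87.3103 × 10.128 = $442.14.

$442.14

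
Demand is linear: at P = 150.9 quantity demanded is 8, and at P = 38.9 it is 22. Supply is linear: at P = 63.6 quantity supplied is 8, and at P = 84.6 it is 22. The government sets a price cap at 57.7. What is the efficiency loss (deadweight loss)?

817.99

Demand slope = (38.9 − 150.9)/(22 − 8) = −8, so P = 214.9 − 8Q.
Supply slope = (84.6 − 63.6)/(22 − 8) = 1.5, so P = 51.6 + 1.5Q.
Competitive equilibrium: 214.9 − 8Q = 51.6 + 1.5Q → Q* = 17.1895, P* = 77.3842.
At the ceiling P = 57.7, quantity supplied = (57.7 − 51.6)/1.5 = 4.0667.
Willingness to pay at Q' = 4.0667: 214.9 − 8·4.0667 = 182.3664.
ΔQ = 17.1895 − 4.0667 = 13.1228; wedge = 182.3664 − 57.7 = 124.6664.
The triangle = ½ × 13.1228 × 124.6664 = 817.99.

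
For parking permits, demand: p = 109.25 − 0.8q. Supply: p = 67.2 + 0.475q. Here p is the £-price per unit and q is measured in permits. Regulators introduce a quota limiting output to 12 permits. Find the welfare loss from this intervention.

£280.61

Competitive equilibrium: 109.25 − 0.8q = 67.2 + 0.475q → q* = 32.9804, p* = 82.8657.
At q = 12: demand price = 109.25 − 0.8·12 = 99.65; supply price = 67.2 + 0.475·12 = 72.9.
Δq = 32.9804 − 12 = 20.9804; wedge = 99.65 − 72.9 = 26.75.
Welfare loss = ½ × 20.9804 × 26.75 = £280.61.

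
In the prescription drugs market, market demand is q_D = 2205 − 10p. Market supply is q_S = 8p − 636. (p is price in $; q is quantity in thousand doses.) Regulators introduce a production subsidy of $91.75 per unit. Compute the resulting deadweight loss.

In inverse form: demand p = 220.5 − 0.1q, supply p = 79.5 + 0.125q.
Competitive equilibrium: 220.5 − 0.1q = 79.5 + 0.125q → q* = 626.66667, p* = 157.83333.
The subsidy lowers effective supply by 91.75: p = 0.125q − 12.25.
New quantity: 220.5 − 0.1q = 0.125q − 12.25 → q' = 1034.44444.
Overproduction Δq = 1034.44444 − 626.66667 = 407.77777; wedge = subsidy = 91.75.
The triangle = ½ × 407.77777 × 91.75 = $18706.81 thousand.

$18706.81 thousand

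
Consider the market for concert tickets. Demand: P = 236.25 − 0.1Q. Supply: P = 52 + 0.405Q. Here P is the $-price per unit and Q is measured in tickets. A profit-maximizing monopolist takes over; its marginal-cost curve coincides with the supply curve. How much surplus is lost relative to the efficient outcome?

Competitive equilibrium: 236.25 − 0.1Q = 52 + 0.405Q → Q* = 364.8515, P* = 199.7649.
Marginal revenue: MR = 236.25 − 0.2Q. Set MR = MC: 236.25 − 0.2Q = 52 + 0.405Q → Q_m = 304.5455.
Price P_m = 236.25 − 0.1·304.5455 = 205.7955; MC(Q_m) = 52 + 0.405·304.5455 = 175.3409.
Competitive Q* = 364.8515, so ΔQ = 60.306; wedge = 205.7955 − 175.3409 = 30.4546.
The triangle = ½ × 60.306 × 30.4546 = $918.30.

$918.30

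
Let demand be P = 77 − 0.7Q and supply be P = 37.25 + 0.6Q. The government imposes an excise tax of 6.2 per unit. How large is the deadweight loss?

Competitive equilibrium: 77 − 0.7Q = 37.25 + 0.6Q → Q* = 30.5769, P* = 55.5962.
With the tax, the buyer price exceeds the seller price by 6.2: (77 − 0.7Q) − (37.25 + 0.6Q) = 6.2 → Q' = 25.8077.
ΔQ = 30.5769 − 25.8077 = 4.7692; the wedge equals the tax, 6.2.
DWL = ½ × 4.7692 × 6.2 = 14.78.

14.78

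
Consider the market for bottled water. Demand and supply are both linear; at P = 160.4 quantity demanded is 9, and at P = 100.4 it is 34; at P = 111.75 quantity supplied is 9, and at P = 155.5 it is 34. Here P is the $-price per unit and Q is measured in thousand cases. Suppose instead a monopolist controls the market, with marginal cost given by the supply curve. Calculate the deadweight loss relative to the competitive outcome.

$119.64 thousand

Demand slope = (100.4 − 160.4)/(34 − 9) = −2.4, so P = 182 − 2.4Q.
Supply slope = (155.5 − 111.75)/(34 − 9) = 1.75, so P = 96 + 1.75Q.
Competitive equilibrium: 182 − 2.4Q = 96 + 1.75Q → Q* = 20.72289, P* = 132.26506.
Marginal revenue: MR = 182 − 4.8Q. Set MR = MC: 182 − 4.8Q = 96 + 1.75Q → Q_m = 13.12977.
Price P_m = 182 − 2.4·13.12977 = 150.48855; MC(Q_m) = 96 + 1.75·13.12977 = 118.9771.
Competitive Q* = 20.72289, so ΔQ = 7.59312; wedge = 150.48855 − 118.9771 = 31.51145.
Deadweight loss = ½ × 7.59312 × 31.51145 = $119.64 thousand.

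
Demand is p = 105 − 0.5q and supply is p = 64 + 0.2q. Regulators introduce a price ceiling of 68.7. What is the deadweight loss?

Competitive equilibrium: 105 − 0.5q = 64 + 0.2q → q* = 58.5714, p* = 75.7143.
At the ceiling p = 68.7, quantity supplied = (68.7 − 64)/0.2 = 23.5.
Willingness to pay at q' = 23.5: 105 − 0.5·23.5 = 93.25.
Δq = 58.5714 − 23.5 = 35.0714; wedge = 93.25 − 68.7 = 24.55.
Welfare loss = ½ × 35.0714 × 24.55 = 430.50.

430.50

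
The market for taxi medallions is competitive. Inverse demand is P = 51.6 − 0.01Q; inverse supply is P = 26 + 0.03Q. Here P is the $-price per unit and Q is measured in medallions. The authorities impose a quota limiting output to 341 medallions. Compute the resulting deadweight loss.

$1788.02

Competitive equilibrium: 51.6 − 0.01Q = 26 + 0.03Q → Q* = 640, P* = 45.2.
At Q = 341: demand price = 51.6 − 0.01·341 = 48.19; supply price = 26 + 0.03·341 = 36.23.
ΔQ = 640 − 341 = 299; wedge = 48.19 − 36.23 = 11.96.
Deadweight loss = ½ × 299 × 11.96 = $1788.02.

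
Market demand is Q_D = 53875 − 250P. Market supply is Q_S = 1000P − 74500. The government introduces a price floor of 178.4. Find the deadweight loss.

895389.06

In inverse form: demand P = 215.5 − 0.004Q, supply P = 74.5 + 0.001Q.
Competitive equilibrium: 215.5 − 0.004Q = 74.5 + 0.001Q → Q* = 28200, P* = 102.7.
At the floor P = 178.4, quantity demanded = (215.5 − 178.4)/0.004 = 9275.
Sellers' marginal cost at Q' = 9275: 74.5 + 0.001·9275 = 83.775.
ΔQ = 28200 − 9275 = 18925; wedge = 178.4 − 83.775 = 94.625.
Deadweight loss = ½ × 18925 × 94.625 = 895389.06.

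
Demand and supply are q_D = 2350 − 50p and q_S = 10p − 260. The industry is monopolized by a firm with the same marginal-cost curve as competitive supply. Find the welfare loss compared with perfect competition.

In inverse form: demand p = 47 − 0.02q, supply p = 26 + 0.1q.
Competitive equilibrium: 47 − 0.02q = 26 + 0.1q → q* = 175, p* = 43.5.
Marginal revenue: MR = 47 − 0.04q. Set MR = MC: 47 − 0.04q = 26 + 0.1q → q_m = 150.
Price p_m = 47 − 0.02·150 = 44; MC(q_m) = 26 + 0.1·150 = 41.
Competitive q* = 175, so Δq = 25; wedge = 44 − 41 = 3.
The triangle = ½ × 25 × 3 = 37.50.

37.50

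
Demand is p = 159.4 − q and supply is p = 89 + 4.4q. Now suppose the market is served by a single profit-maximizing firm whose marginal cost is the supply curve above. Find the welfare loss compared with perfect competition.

11.20

Competitive equilibrium: 159.4 − q = 89 + 4.4q → q* = 13.037, p* = 146.363.
Marginal revenue: MR = 159.4 − 2q. Set MR = MC: 159.4 − 2q = 89 + 4.4q → q_m = 11.
Price p_m = 159.4 − 1·11 = 148.4; MC(q_m) = 89 + 4.4·11 = 137.4.
Competitive q* = 13.037, so Δq = 2.037; wedge = 148.4 − 137.4 = 11.
DWL = ½ × 2.037 × 11 = 11.20.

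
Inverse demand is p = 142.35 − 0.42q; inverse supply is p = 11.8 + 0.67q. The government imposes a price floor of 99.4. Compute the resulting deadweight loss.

167.07

Competitive equilibrium: 142.35 − 0.42q = 11.8 + 0.67q → q* = 119.7706, p* = 92.0463.
At the floor p = 99.4, quantity demanded = (142.35 − 99.4)/0.42 = 102.2619.
Sellers' marginal cost at q' = 102.2619: 11.8 + 0.67·102.2619 = 80.3155.
Δq = 119.7706 − 102.2619 = 17.5087; wedge = 99.4 − 80.3155 = 19.0845.
Deadweight loss = ½ × 17.5087 × 19.0845 = 167.07.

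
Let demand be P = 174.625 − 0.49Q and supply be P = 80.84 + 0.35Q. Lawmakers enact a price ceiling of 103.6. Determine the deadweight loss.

Competitive equilibrium: 174.625 − 0.49Q = 80.84 + 0.35Q → Q* = 111.6488, P* = 119.9171.
At the ceiling P = 103.6, quantity supplied = (103.6 − 80.84)/0.35 = 65.0286.
Willingness to pay at Q' = 65.0286: 174.625 − 0.49·65.0286 = 142.761.
ΔQ = 111.6488 − 65.0286 = 46.6202; wedge = 142.761 − 103.6 = 39.161.
DWL = ½ × 46.6202 × 39.161 = 912.85.

912.85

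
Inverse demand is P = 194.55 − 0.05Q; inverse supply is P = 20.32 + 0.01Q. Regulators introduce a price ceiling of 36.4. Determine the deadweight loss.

50375.52

Competitive equilibrium: 194.55 − 0.05Q = 20.32 + 0.01Q → Q* = 2903.8333, P* = 49.3583.
At the ceiling P = 36.4, quantity supplied = (36.4 − 20.32)/0.01 = 1608.
Willingness to pay at Q' = 1608: 194.55 − 0.05·1608 = 114.15.
ΔQ = 2903.8333 − 1608 = 1295.8333; wedge = 114.15 − 36.4 = 77.75.
The triangle = ½ × 1295.8333 × 77.75 = 50375.52.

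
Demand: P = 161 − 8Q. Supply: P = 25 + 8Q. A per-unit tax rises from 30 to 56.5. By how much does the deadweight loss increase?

Competitive equilibrium: 161 − 8Q = 25 + 8Q → Q* = 8.5, P* = 93.
For a per-unit tax t: ΔQ = t/16, so DWL = ½·t·(t/16) = t²/32.
At t = 30: DWL = 28.125. At t = 56.5: DWL = 99.758.
Increase = 99.758 − 28.125 = 71.63.

71.63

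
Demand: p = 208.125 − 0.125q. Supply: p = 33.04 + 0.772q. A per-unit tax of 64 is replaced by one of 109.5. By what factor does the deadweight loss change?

2.927

Competitive equilibrium: 208.125 − 0.125q = 33.04 + 0.772q → q* = 195.1895, p* = 183.7263.
For a per-unit tax t: Δq = t/0.897, so DWL = ½·t·(t/0.897) = t²/1.794.
At t = 64: DWL = 2283.166. At t = 109.5: DWL = 6683.528.
Ratio = (109.5/64)² = 2.927.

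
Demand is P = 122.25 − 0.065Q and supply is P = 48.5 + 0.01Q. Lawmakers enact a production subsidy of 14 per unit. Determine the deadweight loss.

Competitive equilibrium: 122.25 − 0.065Q = 48.5 + 0.01Q → Q* = 983.3333, P* = 58.3333.
The subsidy lowers effective supply by 14: P = 34.5 + 0.01Q.
New quantity: 122.25 − 0.065Q = 34.5 + 0.01Q → Q' = 1170.
Overproduction ΔQ = 1170 − 983.3333 = 186.6667; wedge = subsidy = 14.
Welfare loss = ½ × 186.6667 × 14 = 1306.67.

1306.67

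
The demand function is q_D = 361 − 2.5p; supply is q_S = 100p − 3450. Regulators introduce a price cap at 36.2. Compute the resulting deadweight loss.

1970.78

In inverse form: demand p = 144.4 − 0.4q, supply p = 34.5 + 0.01q.
Competitive equilibrium: 144.4 − 0.4q = 34.5 + 0.01q → q* = 268.0488, p* = 37.1805.
At the ceiling p = 36.2, quantity supplied = (36.2 − 34.5)/0.01 = 170.
Willingness to pay at q' = 170: 144.4 − 0.4·170 = 76.4.
Δq = 268.0488 − 170 = 98.0488; wedge = 76.4 − 36.2 = 40.2.
Deadweight loss = ½ × 98.0488 × 40.2 = 1970.78.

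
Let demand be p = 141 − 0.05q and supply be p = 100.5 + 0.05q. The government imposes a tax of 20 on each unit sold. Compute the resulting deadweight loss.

Competitive equilibrium: 141 − 0.05q = 100.5 + 0.05q → q* = 405, p* = 120.75.
With the tax, the buyer price exceeds the seller price by 20: (141 − 0.05q) − (100.5 + 0.05q) = 20 → q' = 205.
Δq = 405 − 205 = 200; the wedge equals the tax, 20.
The triangle = ½ × 200 × 20 = 2000.

2000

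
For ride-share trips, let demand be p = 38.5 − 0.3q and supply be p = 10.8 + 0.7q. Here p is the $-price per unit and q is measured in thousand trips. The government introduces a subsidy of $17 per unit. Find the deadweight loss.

$144.50 thousand

Competitive equilibrium: 38.5 − 0.3q = 10.8 + 0.7q → q* = 27.7, p* = 30.19.
The subsidy lowers effective supply by 17: p = 0.7q − 6.2.
New quantity: 38.5 − 0.3q = 0.7q − 6.2 → q' = 44.7.
Overproduction Δq = 44.7 − 27.7 = 17; wedge = subsidy = 17.
The triangle = ½ × 17 × 17 = $144.50 thousand.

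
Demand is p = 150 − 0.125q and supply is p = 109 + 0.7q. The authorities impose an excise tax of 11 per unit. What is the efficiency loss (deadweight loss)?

Competitive equilibrium: 150 − 0.125q = 109 + 0.7q → q* = 49.697, p* = 143.7879.
With the tax, the buyer price exceeds the seller price by 11: (150 − 0.125q) − (109 + 0.7q) = 11 → q' = 36.3636.
Δq = 49.697 − 36.3636 = 13.3334; the wedge equals the tax, 11.
Welfare loss = ½ × 13.3334 × 11 = 73.33.

73.33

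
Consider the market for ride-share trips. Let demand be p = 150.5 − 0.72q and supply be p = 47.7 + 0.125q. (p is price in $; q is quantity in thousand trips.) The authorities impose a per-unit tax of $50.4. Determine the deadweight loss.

Competitive equilibrium: 150.5 − 0.72q = 47.7 + 0.125q → q* = 121.6568, p* = 62.9071.
With the tax, the buyer price exceeds the seller price by 50.4: (150.5 − 0.72q) − (47.7 + 0.125q) = 50.4 → q' = 62.0118.
Δq = 121.6568 − 62.0118 = 59.645; the wedge equals the tax, 50.4.
DWL = ½ × 59.645 × 50.4 = $1503.05 thousand.

$1503.05 thousand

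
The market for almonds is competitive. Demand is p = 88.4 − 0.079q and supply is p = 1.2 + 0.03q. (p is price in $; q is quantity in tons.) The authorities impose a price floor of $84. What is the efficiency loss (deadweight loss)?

Competitive equilibrium: 88.4 − 0.079q = 1.2 + 0.03q → q* = 800, p* = 25.2.
At the floor p = 84, quantity demanded = (88.4 − 84)/0.079 = 55.6962.
Sellers' marginal cost at q' = 55.6962: 1.2 + 0.03·55.6962 = 2.8709.
Δq = 800 − 55.6962 = 744.3038; wedge = 84 − 2.8709 = 81.1291.
Deadweight loss = ½ × 744.3038 × 81.1291 = $30192.35.

$30192.35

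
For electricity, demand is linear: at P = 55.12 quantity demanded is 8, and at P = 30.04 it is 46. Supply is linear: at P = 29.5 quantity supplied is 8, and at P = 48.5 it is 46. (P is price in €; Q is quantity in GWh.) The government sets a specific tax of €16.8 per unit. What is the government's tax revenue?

€262.14

Demand slope = (30.04 − 55.12)/(46 − 8) = −0.66, so P = 60.4 − 0.66Q.
Supply slope = (48.5 − 29.5)/(46 − 8) = 0.5, so P = 25.5 + 0.5Q.
Competitive equilibrium: 60.4 − 0.66Q = 25.5 + 0.5Q → Q* = 30.0862, P* = 40.5431.
With the tax, the buyer price exceeds the seller price by 16.8: (60.4 − 0.66Q) − (25.5 + 0.5Q) = 16.8 → Q' = 15.6034.
Tax revenue = 16.8 × 15.6034 = €262.14.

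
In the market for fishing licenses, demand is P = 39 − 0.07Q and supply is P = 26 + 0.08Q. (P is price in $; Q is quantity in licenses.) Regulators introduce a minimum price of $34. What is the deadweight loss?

Competitive equilibrium: 39 − 0.07Q = 26 + 0.08Q → Q* = 86.6667, P* = 32.9333.
At the floor P = 34, quantity demanded = (39 − 34)/0.07 = 71.4286.
Sellers' marginal cost at Q' = 71.4286: 26 + 0.08·71.4286 = 31.7143.
ΔQ = 86.6667 − 71.4286 = 15.2381; wedge = 34 − 31.7143 = 2.2857.
Welfare loss = ½ × 15.2381 × 2.2857 = $17.41.

$17.41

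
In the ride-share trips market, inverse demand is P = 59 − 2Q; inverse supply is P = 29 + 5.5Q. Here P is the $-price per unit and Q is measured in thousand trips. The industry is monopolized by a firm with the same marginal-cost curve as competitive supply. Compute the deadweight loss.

Competitive equilibrium: 59 − 2Q = 29 + 5.5Q → Q* = 4, P* = 51.
Marginal revenue: MR = 59 − 4Q. Set MR = MC: 59 − 4Q = 29 + 5.5Q → Q_m = 3.1579.
Price P_m = 59 − 2·3.1579 = 52.6842; MC(Q_m) = 29 + 5.5·3.1579 = 46.3685.
Competitive Q* = 4, so ΔQ = 0.8421; wedge = 52.6842 − 46.3685 = 6.3157.
DWL = ½ × 0.8421 × 6.3157 = $2.66 thousand.

$2.66 thousand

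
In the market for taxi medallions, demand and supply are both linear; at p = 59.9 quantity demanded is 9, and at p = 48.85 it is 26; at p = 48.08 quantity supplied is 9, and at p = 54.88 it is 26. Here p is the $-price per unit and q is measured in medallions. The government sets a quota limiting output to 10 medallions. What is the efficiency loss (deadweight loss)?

$55.23

Demand slope = (48.85 − 59.9)/(26 − 9) = −0.65, so p = 65.75 − 0.65q.
Supply slope = (54.88 − 48.08)/(26 − 9) = 0.4, so p = 44.48 + 0.4q.
Competitive equilibrium: 65.75 − 0.65q = 44.48 + 0.4q → q* = 20.2571, p* = 52.5829.
At q = 10: demand price = 65.75 − 0.65·10 = 59.25; supply price = 44.48 + 0.4·10 = 48.48.
Δq = 20.2571 − 10 = 10.2571; wedge = 59.25 − 48.48 = 10.77.
Deadweight loss = ½ × 10.2571 × 10.77 = $55.23.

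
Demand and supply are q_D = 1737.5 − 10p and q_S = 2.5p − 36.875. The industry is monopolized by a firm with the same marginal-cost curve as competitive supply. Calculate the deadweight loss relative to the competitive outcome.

702.25

In inverse form: demand p = 173.75 − 0.1q, supply p = 14.75 + 0.4q.
Competitive equilibrium: 173.75 − 0.1q = 14.75 + 0.4q → q* = 318, p* = 141.95.
Marginal revenue: MR = 173.75 − 0.2q. Set MR = MC: 173.75 − 0.2q = 14.75 + 0.4q → q_m = 265.
Price p_m = 173.75 − 0.1·265 = 147.25; MC(q_m) = 14.75 + 0.4·265 = 120.75.
Competitive q* = 318, so Δq = 53; wedge = 147.25 − 120.75 = 26.5.
Welfare loss = ½ × 53 × 26.5 = 702.25.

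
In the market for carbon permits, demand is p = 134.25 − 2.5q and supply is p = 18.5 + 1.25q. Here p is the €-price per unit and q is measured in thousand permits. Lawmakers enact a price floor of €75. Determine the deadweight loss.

€96.30 thousand

Competitive equilibrium: 134.25 − 2.5q = 18.5 + 1.25q → q* = 30.8667, p* = 57.0833.
At the floor p = 75, quantity demanded = (134.25 − 75)/2.5 = 23.7.
Sellers' marginal cost at q' = 23.7: 18.5 + 1.25·23.7 = 48.125.
Δq = 30.8667 − 23.7 = 7.1667; wedge = 75 − 48.125 = 26.875.
Deadweight loss = ½ × 7.1667 × 26.875 = €96.30 thousand.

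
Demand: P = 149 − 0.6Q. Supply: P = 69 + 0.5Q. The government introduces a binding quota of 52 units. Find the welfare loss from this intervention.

Competitive equilibrium: 149 − 0.6Q = 69 + 0.5Q → Q* = 72.7273, P* = 105.3636.
At Q = 52: demand price = 149 − 0.6·52 = 117.8; supply price = 69 + 0.5·52 = 95.
ΔQ = 72.7273 − 52 = 20.7273; wedge = 117.8 − 95 = 22.8.
The triangle = ½ × 20.7273 × 22.8 = 236.29.

236.29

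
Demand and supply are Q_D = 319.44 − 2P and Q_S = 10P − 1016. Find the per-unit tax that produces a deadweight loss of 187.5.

In inverse form: demand P = 159.72 − 0.5Q, supply P = 101.6 + 0.1Q.
Competitive equilibrium: 159.72 − 0.5Q = 101.6 + 0.1Q → Q* = 96.8667, P* = 111.2867.
A tax t gives ΔQ = t/0.6 and wedge t, so DWL = t²/1.2.
t²/1.2 = 187.5 → t² = 225 → t = 15.

15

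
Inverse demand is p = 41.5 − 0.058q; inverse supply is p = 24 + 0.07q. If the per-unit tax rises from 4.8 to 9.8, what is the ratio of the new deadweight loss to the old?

4.168

Competitive equilibrium: 41.5 − 0.058q = 24 + 0.07q → q* = 136.7188, p* = 33.5703.
For a per-unit tax t: Δq = t/0.128, so DWL = ½·t·(t/0.128) = t²/0.256.
At t = 4.8: DWL = 90. At t = 9.8: DWL = 375.156.
Ratio = (9.8/4.8)² = 4.168.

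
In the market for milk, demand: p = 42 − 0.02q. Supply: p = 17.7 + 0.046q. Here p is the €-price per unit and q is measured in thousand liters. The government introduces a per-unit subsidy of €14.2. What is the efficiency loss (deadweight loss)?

€1527.58 thousand

Competitive equilibrium: 42 − 0.02q = 17.7 + 0.046q → q* = 368.1818, p* = 34.6364.
The subsidy lowers effective supply by 14.2: p = 3.5 + 0.046q.
New quantity: 42 − 0.02q = 3.5 + 0.046q → q' = 583.3333.
Overproduction Δq = 583.3333 − 368.1818 = 215.1515; wedge = subsidy = 14.2.
The triangle = ½ × 215.1515 × 14.2 = €1527.58 thousand.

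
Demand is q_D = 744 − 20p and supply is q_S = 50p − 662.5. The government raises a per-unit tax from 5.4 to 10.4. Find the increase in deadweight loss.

In inverse form: demand p = 37.2 − 0.05q, supply p = 13.25 + 0.02q.
Competitive equilibrium: 37.2 − 0.05q = 13.25 + 0.02q → q* = 342.1429, p* = 20.0929.
For a per-unit tax t: Δq = t/0.07, so DWL = ½·t·(t/0.07) = t²/0.14.
At t = 5.4: DWL = 208.286. At t = 10.4: DWL = 772.571.
Increase = 772.571 − 208.286 = 564.29.

564.29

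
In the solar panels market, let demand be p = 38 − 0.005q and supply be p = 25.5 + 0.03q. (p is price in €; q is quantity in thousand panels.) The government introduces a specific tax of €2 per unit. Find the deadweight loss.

€57.14 thousand

Competitive equilibrium: 38 − 0.005q = 25.5 + 0.03q → q* = 357.1429, p* = 36.2143.
With the tax, the buyer price exceeds the seller price by 2: (38 − 0.005q) − (25.5 + 0.03q) = 2 → q' = 300.
Δq = 357.1429 − 300 = 57.1429; the wedge equals the tax, 2.
Welfare loss = ½ × 57.1429 × 2 = €57.14 thousand.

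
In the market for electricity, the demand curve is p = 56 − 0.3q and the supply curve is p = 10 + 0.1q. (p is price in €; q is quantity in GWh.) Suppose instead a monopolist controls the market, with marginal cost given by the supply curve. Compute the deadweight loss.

€485.82

Competitive equilibrium: 56 − 0.3q = 10 + 0.1q → q* = 115, p* = 21.5.
Marginal revenue: MR = 56 − 0.6q. Set MR = MC: 56 − 0.6q = 10 + 0.1q → q_m = 65.7143.
Price p_m = 56 − 0.3·65.7143 = 36.2857; MC(q_m) = 10 + 0.1·65.7143 = 16.5714.
Competitive q* = 115, so Δq = 49.2857; wedge = 36.2857 − 16.5714 = 19.7143.
Deadweight loss = ½ × 49.2857 × 19.7143 = €485.82.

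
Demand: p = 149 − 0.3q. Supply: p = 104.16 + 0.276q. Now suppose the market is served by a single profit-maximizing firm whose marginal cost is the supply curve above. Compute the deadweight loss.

Competitive equilibrium: 149 − 0.3q = 104.16 + 0.276q → q* = 77.8472, p* = 125.6458.
Marginal revenue: MR = 149 − 0.6q. Set MR = MC: 149 − 0.6q = 104.16 + 0.276q → q_m = 51.1872.
Price p_m = 149 − 0.3·51.1872 = 133.6438; MC(q_m) = 104.16 + 0.276·51.1872 = 118.2877.
Competitive q* = 77.8472, so Δq = 26.66; wedge = 133.6438 − 118.2877 = 15.3561.
The triangle = ½ × 26.66 × 15.3561 = 204.70.

204.70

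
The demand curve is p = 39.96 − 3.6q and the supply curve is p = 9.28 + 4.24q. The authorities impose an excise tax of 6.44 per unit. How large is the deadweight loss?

2.645

Competitive equilibrium: 39.96 − 3.6q = 9.28 + 4.24q → q* = 3.9133, p* = 25.8722.
With the tax, the buyer price exceeds the seller price by 6.44: (39.96 − 3.6q) − (9.28 + 4.24q) = 6.44 → q' = 3.0918.
Δq = 3.9133 − 3.0918 = 0.8215; the wedge equals the tax, 6.44.
The triangle = ½ × 0.8215 × 6.44 = 2.645.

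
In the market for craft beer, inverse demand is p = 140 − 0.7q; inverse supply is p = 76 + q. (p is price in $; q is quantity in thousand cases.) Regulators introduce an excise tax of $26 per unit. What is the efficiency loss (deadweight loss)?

$198.82 thousand

Competitive equilibrium: 140 − 0.7q = 76 + q → q* = 37.6471, p* = 113.6471.
With the tax, the buyer price exceeds the seller price by 26: (140 − 0.7q) − (76 + q) = 26 → q' = 22.3529.
Δq = 37.6471 − 22.3529 = 15.2942; the wedge equals the tax, 26.
Deadweight loss = ½ × 15.2942 × 26 = $198.82 thousand.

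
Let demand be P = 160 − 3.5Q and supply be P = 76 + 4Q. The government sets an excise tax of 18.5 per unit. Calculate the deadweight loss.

22.82

Competitive equilibrium: 160 − 3.5Q = 76 + 4Q → Q* = 11.2, P* = 120.8.
With the tax, the buyer price exceeds the seller price by 18.5: (160 − 3.5Q) − (76 + 4Q) = 18.5 → Q' = 8.7333.
ΔQ = 11.2 − 8.7333 = 2.4667; the wedge equals the tax, 18.5.
Deadweight loss = ½ × 2.4667 × 18.5 = 22.82.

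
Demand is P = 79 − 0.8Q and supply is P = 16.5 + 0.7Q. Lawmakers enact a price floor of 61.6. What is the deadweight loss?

Competitive equilibrium: 79 − 0.8Q = 16.5 + 0.7Q → Q* = 41.6667, P* = 45.6667.
At the floor P = 61.6, quantity demanded = (79 − 61.6)/0.8 = 21.75.
Sellers' marginal cost at Q' = 21.75: 16.5 + 0.7·21.75 = 31.725.
ΔQ = 41.6667 − 21.75 = 19.9167; wedge = 61.6 − 31.725 = 29.875.
DWL = ½ × 19.9167 × 29.875 = 297.51.

297.51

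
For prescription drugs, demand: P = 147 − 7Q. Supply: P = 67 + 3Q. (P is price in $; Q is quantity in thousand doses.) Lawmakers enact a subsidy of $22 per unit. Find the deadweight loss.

Competitive equilibrium: 147 − 7Q = 67 + 3Q → Q* = 8, P* = 91.
The subsidy lowers effective supply by 22: P = 45 + 3Q.
New quantity: 147 − 7Q = 45 + 3Q → Q' = 10.2.
Overproduction ΔQ = 10.2 − 8 = 2.2; wedge = subsidy = 22.
Deadweight loss = ½ × 2.2 × 22 = $24.20 thousand.

$24.20 thousand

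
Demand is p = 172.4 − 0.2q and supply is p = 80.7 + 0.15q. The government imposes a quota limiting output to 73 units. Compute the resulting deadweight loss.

6251.175

Competitive equilibrium: 172.4 − 0.2q = 80.7 + 0.15q → q* = 262, p* = 120.
At q = 73: demand price = 172.4 − 0.2·73 = 157.8; supply price = 80.7 + 0.15·73 = 91.65.
Δq = 262 − 73 = 189; wedge = 157.8 − 91.65 = 66.15.
The triangle = ½ × 189 × 66.15 = 6251.175.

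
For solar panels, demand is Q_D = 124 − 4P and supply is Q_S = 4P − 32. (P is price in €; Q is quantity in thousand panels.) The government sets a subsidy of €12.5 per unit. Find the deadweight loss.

In inverse form: demand P = 31 − 0.25Q, supply P = 8 + 0.25Q.
Competitive equilibrium: 31 − 0.25Q = 8 + 0.25Q → Q* = 46, P* = 19.5.
The subsidy lowers effective supply by 12.5: P = 0.25Q − 4.5.
New quantity: 31 − 0.25Q = 0.25Q − 4.5 → Q' = 71.
Overproduction ΔQ = 71 − 46 = 25; wedge = subsidy = 12.5.
Deadweight loss = ½ × 25 × 12.5 = €156.25 thousand.

€156.25 thousand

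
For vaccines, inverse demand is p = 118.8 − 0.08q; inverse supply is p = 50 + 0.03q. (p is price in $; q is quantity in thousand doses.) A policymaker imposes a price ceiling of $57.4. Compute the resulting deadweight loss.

Competitive equilibrium: 118.8 − 0.08q = 50 + 0.03q → q* = 625.45455, p* = 68.76364.
At the ceiling p = 57.4, quantity supplied = (57.4 − 50)/0.03 = 246.66667.
Willingness to pay at q' = 246.66667: 118.8 − 0.08·246.66667 = 99.06667.
Δq = 625.45455 − 246.66667 = 378.78788; wedge = 99.06667 − 57.4 = 41.66667.
DWL = ½ × 378.78788 × 41.66667 = $7891.41 thousand.

$7891.41 thousand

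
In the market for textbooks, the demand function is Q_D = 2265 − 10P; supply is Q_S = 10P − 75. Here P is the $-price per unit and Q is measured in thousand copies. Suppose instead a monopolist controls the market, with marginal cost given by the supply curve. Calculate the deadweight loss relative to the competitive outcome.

In inverse form: demand P = 226.5 − 0.1Q, supply P = 7.5 + 0.1Q.
Competitive equilibrium: 226.5 − 0.1Q = 7.5 + 0.1Q → Q* = 1095, P* = 117.
Marginal revenue: MR = 226.5 − 0.2Q. Set MR = MC: 226.5 − 0.2Q = 7.5 + 0.1Q → Q_m = 730.
Price P_m = 226.5 − 0.1·730 = 153.5; MC(Q_m) = 7.5 + 0.1·730 = 80.5.
Competitive Q* = 1095, so ΔQ = 365; wedge = 153.5 − 80.5 = 73.
Deadweight loss = ½ × 365 × 73 = $13322.50 thousand.

$13322.50 thousand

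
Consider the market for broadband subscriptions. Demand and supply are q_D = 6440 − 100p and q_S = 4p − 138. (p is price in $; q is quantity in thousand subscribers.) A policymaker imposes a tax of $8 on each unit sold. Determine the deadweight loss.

$123.08 thousand

In inverse form: demand p = 64.4 − 0.01q, supply p = 34.5 + 0.25q.
Competitive equilibrium: 64.4 − 0.01q = 34.5 + 0.25q → q* = 115, p* = 63.25.
With the tax, the buyer price exceeds the seller price by 8: (64.4 − 0.01q) − (34.5 + 0.25q) = 8 → q' = 84.2308.
Δq = 115 − 84.2308 = 30.7692; the wedge equals the tax, 8.
Welfare loss = ½ × 30.7692 × 8 = $123.08 thousand.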